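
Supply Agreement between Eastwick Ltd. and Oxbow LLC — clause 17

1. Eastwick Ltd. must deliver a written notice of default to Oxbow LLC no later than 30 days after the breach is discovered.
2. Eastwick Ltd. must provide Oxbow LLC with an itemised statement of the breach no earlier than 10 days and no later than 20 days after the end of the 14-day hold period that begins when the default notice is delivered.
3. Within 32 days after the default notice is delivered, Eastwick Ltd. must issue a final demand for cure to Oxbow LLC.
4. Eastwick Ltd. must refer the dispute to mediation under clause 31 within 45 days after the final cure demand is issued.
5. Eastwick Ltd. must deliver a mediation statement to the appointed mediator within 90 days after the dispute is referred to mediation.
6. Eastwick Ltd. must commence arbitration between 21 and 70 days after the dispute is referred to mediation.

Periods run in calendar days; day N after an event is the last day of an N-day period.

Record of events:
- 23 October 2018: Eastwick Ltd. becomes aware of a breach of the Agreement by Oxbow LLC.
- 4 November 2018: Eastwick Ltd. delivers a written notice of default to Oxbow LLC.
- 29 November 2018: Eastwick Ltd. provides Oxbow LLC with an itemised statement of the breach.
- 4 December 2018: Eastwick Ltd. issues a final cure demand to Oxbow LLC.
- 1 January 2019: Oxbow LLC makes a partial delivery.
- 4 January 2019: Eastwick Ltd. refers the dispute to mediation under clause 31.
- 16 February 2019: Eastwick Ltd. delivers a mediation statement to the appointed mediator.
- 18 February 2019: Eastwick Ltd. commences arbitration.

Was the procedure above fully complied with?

Step 1 — counting 30 days from 23 October 2018 (when the breach is discovered) gives a deadline of 22 November 2018; done 4 November 2018 — timely.
Step 2 — 10 and 20 days from 18 November 2018 (end of the 14-day hold period, which began when the default notice is delivered on 4 November 2018) are 28 November 2018 and 8 December 2018 respectively; 29 November 2018 falls inside that range.
Step 3 — counting 32 days from 4 November 2018 (when the default notice is delivered) gives a deadline of 6 December 2018; completed 4 December 2018, before the deadline.
Step 4 — counting 45 days from 4 December 2018 (when the final cure demand is issued) gives a deadline of 18 January 2019; completed 4 January 2019, before the deadline.
Step 5 — counting 90 days from 4 January 2019 (when the dispute is referred to mediation) gives a deadline of 4 April 2019; completed 16 February 2019, before the deadline.
Step 6 — 21 and 70 days from 4 January 2019 (when the dispute is referred to mediation) are 25 January 2019 and 15 March 2019 respectively; done 18 February 2019 — within the window.

Yes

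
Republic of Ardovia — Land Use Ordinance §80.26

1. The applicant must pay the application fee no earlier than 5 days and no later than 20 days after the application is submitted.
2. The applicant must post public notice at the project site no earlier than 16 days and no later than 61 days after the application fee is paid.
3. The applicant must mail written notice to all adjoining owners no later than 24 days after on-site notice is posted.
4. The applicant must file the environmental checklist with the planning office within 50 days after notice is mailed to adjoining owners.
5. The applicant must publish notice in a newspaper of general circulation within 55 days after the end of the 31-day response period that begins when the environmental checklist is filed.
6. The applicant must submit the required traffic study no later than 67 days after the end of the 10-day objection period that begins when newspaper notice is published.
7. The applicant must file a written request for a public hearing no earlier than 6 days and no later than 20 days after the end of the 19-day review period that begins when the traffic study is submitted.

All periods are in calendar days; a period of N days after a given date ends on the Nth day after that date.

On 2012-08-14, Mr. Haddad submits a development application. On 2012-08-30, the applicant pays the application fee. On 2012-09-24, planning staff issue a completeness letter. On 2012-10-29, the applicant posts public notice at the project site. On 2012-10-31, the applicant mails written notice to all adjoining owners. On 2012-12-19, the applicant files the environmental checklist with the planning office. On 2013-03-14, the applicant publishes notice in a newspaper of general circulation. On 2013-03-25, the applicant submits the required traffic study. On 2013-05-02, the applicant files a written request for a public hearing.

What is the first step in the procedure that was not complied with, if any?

Step 1: the window is 5–20 days after 2012-08-14 (when the application is submitted), so 2012-08-19 through 2012-09-03; done 2012-08-30 — within the window.
Step 2: the window is 16–61 days after 2012-08-30 (when the application fee is paid), so 2012-09-15 through 2012-10-30; done 2012-10-29, which is between those dates.
Step 3: 24 days after 2012-10-29 (when on-site notice is posted) is 2012-11-22; 2012-10-31 is within that limit.
Step 4: 50 days after 2012-10-31 (when notice is mailed to adjoining owners) is 2012-12-20; 2012-12-19 is within that limit.
Step 5: 55 days after 2013-01-19 (end of the 31-day response period, which began when the environmental checklist is filed on 2012-12-19) is 2013-03-15; 2013-03-14 is within that limit.
Step 6: 67 days after 2013-03-24 (end of the 10-day objection period, which began when newspaper notice is published on 2013-03-14) is 2013-05-30; 2013-03-25 is within that limit.
Step 7: the window is 6–20 days after 2013-04-13 (end of the 19-day review period, which began when the traffic study is submitted on 2013-03-25), so 2013-04-19 through 2013-05-03; done 2013-05-02, which is between those dates.

None — every step was satisfied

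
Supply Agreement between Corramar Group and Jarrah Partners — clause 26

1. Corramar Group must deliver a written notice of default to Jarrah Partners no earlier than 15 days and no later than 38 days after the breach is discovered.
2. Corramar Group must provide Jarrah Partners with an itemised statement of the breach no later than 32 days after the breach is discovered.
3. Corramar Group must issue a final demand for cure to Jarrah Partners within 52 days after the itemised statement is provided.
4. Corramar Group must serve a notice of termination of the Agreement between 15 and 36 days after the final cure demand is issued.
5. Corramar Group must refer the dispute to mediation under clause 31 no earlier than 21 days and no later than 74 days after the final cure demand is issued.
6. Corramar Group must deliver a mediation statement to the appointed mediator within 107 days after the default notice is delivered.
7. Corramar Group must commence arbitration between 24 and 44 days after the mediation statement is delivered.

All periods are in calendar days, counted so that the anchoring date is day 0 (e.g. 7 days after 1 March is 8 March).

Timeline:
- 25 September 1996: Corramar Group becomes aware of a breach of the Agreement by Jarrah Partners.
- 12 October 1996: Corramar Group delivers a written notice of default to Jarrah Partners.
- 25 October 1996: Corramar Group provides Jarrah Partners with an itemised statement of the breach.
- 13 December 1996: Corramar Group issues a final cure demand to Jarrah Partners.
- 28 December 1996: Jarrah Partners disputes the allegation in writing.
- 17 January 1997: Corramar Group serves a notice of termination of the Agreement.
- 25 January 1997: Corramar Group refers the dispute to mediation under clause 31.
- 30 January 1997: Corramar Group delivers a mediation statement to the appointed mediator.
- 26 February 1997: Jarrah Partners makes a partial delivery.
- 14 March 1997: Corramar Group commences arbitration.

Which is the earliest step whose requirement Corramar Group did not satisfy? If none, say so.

Step 6

Step 1 — 15 and 38 days from 25 September 1996 (when the breach is discovered) are 10 October 1996 and 2 November 1996 respectively; 12 October 1996 falls inside that range.
Step 2 — counting 32 days from 25 September 1996 (when the breach is discovered) gives a deadline of 27 October 1996; done 25 October 1996 — timely.
Step 3 — counting 52 days from 25 October 1996 (when the itemised statement is provided) gives a deadline of 16 December 1996; done 13 December 1996 — timely.
Step 4 — 15 and 36 days from 13 December 1996 (when the final cure demand is issued) are 28 December 1996 and 18 January 1997 respectively; done 17 January 1997 — within the window.
Step 5 — 21 and 74 days from 13 December 1996 (when the final cure demand is issued) are 3 January 1997 and 25 February 1997 respectively; 25 January 1997 falls inside that range.
Step 6 — counting 107 days from 12 October 1996 (when the default notice is delivered) gives a deadline of 27 January 1997; done 30 January 1997 — 3 days late.
No need to go further; step 6 was not satisfied.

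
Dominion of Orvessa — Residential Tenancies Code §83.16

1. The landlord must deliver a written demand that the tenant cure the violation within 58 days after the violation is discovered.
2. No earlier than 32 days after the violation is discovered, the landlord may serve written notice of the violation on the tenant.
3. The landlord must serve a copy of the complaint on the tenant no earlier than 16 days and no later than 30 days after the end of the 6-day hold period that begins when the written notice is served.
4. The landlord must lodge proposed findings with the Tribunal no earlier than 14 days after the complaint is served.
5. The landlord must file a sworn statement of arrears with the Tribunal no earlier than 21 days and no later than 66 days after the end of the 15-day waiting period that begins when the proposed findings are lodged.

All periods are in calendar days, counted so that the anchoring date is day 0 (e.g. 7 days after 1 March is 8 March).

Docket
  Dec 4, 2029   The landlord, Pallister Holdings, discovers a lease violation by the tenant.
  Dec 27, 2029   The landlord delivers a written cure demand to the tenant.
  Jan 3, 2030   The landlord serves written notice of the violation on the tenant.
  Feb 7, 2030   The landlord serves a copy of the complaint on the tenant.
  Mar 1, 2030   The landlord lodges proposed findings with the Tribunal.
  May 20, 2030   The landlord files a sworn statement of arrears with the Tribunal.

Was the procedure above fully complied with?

No

(1) due by Dec 4, 2029 + 58 days = Jan 31, 2030; completed Dec 27, 2029, before the deadline.
(2) permitted from Dec 4, 2029 + 32 days = Jan 5, 2030 onward; done Jan 3, 2030 — 2 days too early.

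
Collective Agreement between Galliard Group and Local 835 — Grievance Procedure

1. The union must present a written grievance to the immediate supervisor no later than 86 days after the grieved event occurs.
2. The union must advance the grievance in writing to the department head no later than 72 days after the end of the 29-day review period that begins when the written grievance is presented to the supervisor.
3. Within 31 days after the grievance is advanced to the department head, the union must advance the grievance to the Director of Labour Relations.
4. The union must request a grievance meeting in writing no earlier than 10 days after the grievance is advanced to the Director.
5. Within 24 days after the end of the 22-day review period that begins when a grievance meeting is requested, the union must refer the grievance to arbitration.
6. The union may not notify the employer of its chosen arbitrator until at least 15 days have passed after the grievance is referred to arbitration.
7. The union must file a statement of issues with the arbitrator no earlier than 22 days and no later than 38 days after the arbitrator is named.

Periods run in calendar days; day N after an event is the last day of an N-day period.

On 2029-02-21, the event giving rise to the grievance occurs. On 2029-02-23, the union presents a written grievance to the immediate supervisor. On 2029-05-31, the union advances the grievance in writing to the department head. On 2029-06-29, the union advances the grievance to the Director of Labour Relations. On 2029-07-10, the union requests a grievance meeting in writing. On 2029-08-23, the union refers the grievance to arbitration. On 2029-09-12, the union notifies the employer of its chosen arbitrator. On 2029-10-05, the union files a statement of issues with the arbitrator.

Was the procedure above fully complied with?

Yes

Step 1: 86 days after 2029-02-21 (when the grieved event occurs) is 2029-05-18; done 2029-02-23 — timely.
Step 2: 72 days after 2029-03-24 (end of the 29-day review period, which began when the written grievance is presented to the supervisor on 2029-02-23) is 2029-06-04; done 2029-05-31 — timely.
Step 3: 31 days after 2029-05-31 (when the grievance is advanced to the department head) is 2029-07-01; completed 2029-06-29, before the deadline.
Step 4: the earliest permitted date is 10 days after 2029-06-29 (when the grievance is advanced to the Director), i.e. 2029-07-09; done 2029-07-10, after the minimum wait.
Step 5: 24 days after 2029-08-01 (end of the 22-day review period, which began when a grievance meeting is requested on 2029-07-10) is 2029-08-25; completed 2029-08-23, before the deadline.
Step 6: the earliest permitted date is 15 days after 2029-08-23 (when the grievance is referred to arbitration), i.e. 2029-09-07; 2029-09-12 is on or after that date.
Step 7: the window is 22–38 days after 2029-09-12 (when the arbitrator is named), so 2029-10-04 through 2029-10-20; 2029-10-05 falls inside that range.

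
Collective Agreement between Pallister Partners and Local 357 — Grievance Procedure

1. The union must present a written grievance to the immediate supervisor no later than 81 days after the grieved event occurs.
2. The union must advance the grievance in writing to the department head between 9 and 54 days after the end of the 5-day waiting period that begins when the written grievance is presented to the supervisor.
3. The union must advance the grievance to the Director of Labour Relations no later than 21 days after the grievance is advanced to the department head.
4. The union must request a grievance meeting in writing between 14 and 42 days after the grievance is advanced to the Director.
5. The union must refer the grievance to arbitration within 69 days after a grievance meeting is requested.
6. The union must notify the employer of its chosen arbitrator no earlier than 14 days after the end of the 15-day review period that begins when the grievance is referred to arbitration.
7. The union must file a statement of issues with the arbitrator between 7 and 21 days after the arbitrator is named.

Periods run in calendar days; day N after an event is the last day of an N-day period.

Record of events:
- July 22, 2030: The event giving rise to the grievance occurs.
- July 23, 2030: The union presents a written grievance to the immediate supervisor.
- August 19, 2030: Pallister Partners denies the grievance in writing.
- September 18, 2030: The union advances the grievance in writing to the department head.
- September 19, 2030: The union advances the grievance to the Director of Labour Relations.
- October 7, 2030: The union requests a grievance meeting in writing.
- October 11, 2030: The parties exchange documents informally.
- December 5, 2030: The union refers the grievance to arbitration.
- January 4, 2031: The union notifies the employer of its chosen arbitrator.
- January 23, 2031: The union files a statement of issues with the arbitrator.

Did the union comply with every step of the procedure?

(1) due by July 22, 2030 + 81 days = October 11, 2030; July 23, 2030 is within that limit.
(2) the permitted window runs from July 28, 2030 + 9 = August 6, 2030 to July 28, 2030 + 54 = September 20, 2030; done September 18, 2030, which is between those dates.
(3) due by September 18, 2030 + 21 days = October 9, 2030; done September 19, 2030 — timely.
(4) the permitted window runs from September 19, 2030 + 14 = October 3, 2030 to September 19, 2030 + 42 = October 31, 2030; done October 7, 2030 — within the window.
(5) due by October 7, 2030 + 69 days = December 15, 2030; completed December 5, 2030, before the deadline.
(6) permitted from December 20, 2030 + 14 days = January 3, 2031 onward; January 4, 2031 is on or after that date.
(7) the permitted window runs from January 4, 2031 + 7 = January 11, 2031 to January 4, 2031 + 21 = January 25, 2031; done January 23, 2031 — within the window.

Yes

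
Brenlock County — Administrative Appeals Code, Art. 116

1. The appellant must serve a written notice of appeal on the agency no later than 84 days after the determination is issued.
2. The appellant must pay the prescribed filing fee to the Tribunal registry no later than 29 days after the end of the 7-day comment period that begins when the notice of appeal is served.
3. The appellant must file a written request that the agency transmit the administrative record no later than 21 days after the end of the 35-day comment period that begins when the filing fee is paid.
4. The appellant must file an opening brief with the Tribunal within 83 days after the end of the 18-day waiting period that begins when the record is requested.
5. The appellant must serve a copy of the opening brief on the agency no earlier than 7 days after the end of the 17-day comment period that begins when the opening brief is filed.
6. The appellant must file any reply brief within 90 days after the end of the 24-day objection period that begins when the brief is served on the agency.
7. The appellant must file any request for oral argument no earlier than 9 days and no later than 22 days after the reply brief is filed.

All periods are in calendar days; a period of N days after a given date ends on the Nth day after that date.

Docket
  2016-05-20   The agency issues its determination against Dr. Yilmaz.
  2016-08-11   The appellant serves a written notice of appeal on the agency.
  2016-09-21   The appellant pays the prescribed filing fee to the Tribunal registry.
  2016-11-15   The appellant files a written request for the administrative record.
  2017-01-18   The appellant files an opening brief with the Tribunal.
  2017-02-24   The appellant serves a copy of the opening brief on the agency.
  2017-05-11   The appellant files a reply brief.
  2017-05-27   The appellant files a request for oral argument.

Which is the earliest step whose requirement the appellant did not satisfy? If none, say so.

(1) due by 2016-05-20 + 84 days = 2016-08-12; done 2016-08-11 — timely.
(2) due by 2016-08-18 + 29 days = 2016-09-16; 2016-09-21 misses that deadline by 5 days.

Step 2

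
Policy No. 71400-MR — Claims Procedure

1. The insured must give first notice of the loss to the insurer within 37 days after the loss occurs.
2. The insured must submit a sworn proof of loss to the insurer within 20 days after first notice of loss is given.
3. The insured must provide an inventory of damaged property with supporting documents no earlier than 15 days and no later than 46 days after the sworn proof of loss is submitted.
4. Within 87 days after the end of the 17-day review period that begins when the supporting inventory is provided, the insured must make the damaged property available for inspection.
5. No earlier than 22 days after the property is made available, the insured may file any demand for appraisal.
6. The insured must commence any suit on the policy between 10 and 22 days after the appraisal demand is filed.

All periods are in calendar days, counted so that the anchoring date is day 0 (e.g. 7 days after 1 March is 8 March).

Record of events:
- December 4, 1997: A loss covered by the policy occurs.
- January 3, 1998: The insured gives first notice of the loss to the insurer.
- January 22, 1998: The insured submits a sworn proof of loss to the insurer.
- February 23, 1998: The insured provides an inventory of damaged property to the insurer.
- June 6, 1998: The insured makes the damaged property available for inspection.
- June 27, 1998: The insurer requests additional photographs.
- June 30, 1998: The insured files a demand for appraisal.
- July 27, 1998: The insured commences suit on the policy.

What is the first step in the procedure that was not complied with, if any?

Step 1: 37 days after December 4, 1997 (when the loss occurs) is January 10, 1998; completed January 3, 1998, before the deadline.
Step 2: 20 days after January 3, 1998 (when first notice of loss is given) is January 23, 1998; completed January 22, 1998, before the deadline.
Step 3: the window is 15–46 days after January 22, 1998 (when the sworn proof of loss is submitted), so February 6, 1998 through March 9, 1998; done February 23, 1998, which is between those dates.
Step 4: 87 days after March 12, 1998 (end of the 17-day review period, which began when the supporting inventory is provided on February 23, 1998) is June 7, 1998; June 6, 1998 is within that limit.
Step 5: the earliest permitted date is 22 days after June 6, 1998 (when the property is made available), i.e. June 28, 1998; done June 30, 1998 — permitted.
Step 6: the window is 10–22 days after June 30, 1998 (when the appraisal demand is filed), so July 10, 1998 through July 22, 1998; July 27, 1998 is 5 days past the end of the window.
Later steps need not be reached.

Step 6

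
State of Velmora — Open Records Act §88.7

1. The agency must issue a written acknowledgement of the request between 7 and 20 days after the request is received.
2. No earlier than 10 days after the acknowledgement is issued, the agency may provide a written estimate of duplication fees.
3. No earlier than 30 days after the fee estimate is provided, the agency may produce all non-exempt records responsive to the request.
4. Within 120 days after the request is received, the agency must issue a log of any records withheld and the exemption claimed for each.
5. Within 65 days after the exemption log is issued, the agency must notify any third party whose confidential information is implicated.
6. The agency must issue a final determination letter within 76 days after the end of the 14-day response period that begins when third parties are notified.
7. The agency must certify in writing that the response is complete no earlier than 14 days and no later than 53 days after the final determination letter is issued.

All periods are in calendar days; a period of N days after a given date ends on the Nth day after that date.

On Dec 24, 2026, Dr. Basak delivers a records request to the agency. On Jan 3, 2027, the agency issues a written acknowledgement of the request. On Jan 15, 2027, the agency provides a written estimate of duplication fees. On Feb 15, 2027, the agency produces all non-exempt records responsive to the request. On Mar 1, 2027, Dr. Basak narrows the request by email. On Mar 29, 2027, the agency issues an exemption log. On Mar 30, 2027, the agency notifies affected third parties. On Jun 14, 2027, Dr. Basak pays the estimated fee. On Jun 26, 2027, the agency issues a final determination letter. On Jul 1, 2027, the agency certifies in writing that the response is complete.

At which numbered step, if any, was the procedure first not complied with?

Step 1: the window is 7–20 days after Dec 24, 2026 (when the request is received), so Dec 31, 2026 through Jan 13, 2027; done Jan 3, 2027, which is between those dates.
Step 2: the earliest permitted date is 10 days after Jan 3, 2027 (when the acknowledgement is issued), i.e. Jan 13, 2027; done Jan 15, 2027 — permitted.
Step 3: the earliest permitted date is 30 days after Jan 15, 2027 (when the fee estimate is provided), i.e. Feb 14, 2027; done Feb 15, 2027, after the minimum wait.
Step 4: 120 days after Dec 24, 2026 (when the request is received) is Apr 23, 2027; done Mar 29, 2027 — timely.
Step 5: 65 days after Mar 29, 2027 (when the exemption log is issued) is Jun 2, 2027; Mar 30, 2027 is within that limit.
Step 6: 76 days after Apr 13, 2027 (end of the 14-day response period, which began when third parties are notified on Mar 30, 2027) is Jun 28, 2027; Jun 26, 2027 is within that limit.
Step 7: the window is 14–53 days after Jun 26, 2027 (when the final determination letter is issued), so Jul 10, 2027 through Aug 18, 2027; Jul 1, 2027 is 9 days too early.

Step 7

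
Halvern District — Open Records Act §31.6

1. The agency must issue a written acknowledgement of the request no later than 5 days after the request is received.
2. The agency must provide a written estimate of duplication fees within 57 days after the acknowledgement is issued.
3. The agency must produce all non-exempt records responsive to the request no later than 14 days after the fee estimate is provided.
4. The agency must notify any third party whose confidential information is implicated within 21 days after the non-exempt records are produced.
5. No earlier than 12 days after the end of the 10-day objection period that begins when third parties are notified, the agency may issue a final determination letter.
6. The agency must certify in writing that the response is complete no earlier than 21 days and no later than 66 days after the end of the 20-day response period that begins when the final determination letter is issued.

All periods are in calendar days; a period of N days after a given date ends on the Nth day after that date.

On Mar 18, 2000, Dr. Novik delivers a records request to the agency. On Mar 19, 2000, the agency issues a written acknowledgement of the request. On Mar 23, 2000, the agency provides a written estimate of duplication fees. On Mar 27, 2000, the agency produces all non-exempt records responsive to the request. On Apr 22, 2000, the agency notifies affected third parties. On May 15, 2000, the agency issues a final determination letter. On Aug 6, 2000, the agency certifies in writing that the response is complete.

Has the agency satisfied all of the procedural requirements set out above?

Step 1 — counting 5 days from Mar 18, 2000 (when the request is received) gives a deadline of Mar 23, 2000; completed Mar 19, 2000, before the deadline.
Step 2 — counting 57 days from Mar 19, 2000 (when the acknowledgement is issued) gives a deadline of May 15, 2000; completed Mar 23, 2000, before the deadline.
Step 3 — counting 14 days from Mar 23, 2000 (when the fee estimate is provided) gives a deadline of Apr 6, 2000; Mar 27, 2000 is within that limit.
Step 4 — counting 21 days from Mar 27, 2000 (when the non-exempt records are produced) gives a deadline of Apr 17, 2000; done Apr 22, 2000 — 5 days late.

No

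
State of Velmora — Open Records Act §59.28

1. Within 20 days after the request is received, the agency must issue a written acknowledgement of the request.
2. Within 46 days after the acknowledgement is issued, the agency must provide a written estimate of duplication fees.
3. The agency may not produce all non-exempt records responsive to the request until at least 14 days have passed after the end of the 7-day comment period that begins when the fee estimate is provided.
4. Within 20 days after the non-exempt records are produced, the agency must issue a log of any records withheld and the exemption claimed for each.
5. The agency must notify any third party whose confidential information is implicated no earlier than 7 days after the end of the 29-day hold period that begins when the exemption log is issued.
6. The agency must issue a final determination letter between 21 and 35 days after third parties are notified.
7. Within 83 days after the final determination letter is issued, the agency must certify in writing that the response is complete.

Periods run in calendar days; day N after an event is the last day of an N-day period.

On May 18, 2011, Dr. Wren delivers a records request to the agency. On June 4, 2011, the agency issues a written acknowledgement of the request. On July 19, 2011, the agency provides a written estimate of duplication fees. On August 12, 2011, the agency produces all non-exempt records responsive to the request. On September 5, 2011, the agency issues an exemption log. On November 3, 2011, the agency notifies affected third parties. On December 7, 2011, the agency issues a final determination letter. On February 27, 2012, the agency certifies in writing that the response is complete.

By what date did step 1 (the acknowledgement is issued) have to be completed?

June 7, 2011

Step 1 runs from May 18, 2011, when the request is received. 20 days after May 18, 2011 is June 7, 2011.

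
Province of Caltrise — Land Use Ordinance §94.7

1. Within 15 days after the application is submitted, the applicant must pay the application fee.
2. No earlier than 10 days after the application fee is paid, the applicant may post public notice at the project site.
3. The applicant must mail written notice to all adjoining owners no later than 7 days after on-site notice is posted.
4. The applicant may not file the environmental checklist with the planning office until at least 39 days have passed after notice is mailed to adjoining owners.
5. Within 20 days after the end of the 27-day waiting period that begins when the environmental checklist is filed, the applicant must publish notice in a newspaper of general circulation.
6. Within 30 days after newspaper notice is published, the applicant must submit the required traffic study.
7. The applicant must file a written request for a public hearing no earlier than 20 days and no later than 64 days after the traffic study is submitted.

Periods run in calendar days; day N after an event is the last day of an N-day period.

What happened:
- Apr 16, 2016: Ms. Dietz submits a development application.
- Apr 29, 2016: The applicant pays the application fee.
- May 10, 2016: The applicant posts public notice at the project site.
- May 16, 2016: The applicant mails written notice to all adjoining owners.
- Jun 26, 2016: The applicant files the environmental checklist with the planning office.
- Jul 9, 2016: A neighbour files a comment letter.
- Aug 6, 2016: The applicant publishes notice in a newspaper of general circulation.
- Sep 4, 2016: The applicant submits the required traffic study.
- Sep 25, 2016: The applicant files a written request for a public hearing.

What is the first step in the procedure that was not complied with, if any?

Step 1 — counting 15 days from Apr 16, 2016 (when the application is submitted) gives a deadline of May 1, 2016; Apr 29, 2016 is within that limit.
Step 2 — must wait 10 days from Apr 29, 2016 (when the application fee is paid), so not before May 9, 2016; May 10, 2016 is on or after that date.
Step 3 — counting 7 days from May 10, 2016 (when on-site notice is posted) gives a deadline of May 17, 2016; done May 16, 2016 — timely.
Step 4 — must wait 39 days from May 16, 2016 (when notice is mailed to adjoining owners), so not before Jun 24, 2016; done Jun 26, 2016 — permitted.
Step 5 — counting 20 days from Jul 23, 2016 (end of the 27-day waiting period, which began when the environmental checklist is filed on Jun 26, 2016) gives a deadline of Aug 12, 2016; Aug 6, 2016 is within that limit.
Step 6 — counting 30 days from Aug 6, 2016 (when newspaper notice is published) gives a deadline of Sep 5, 2016; done Sep 4, 2016 — timely.
Step 7 — 20 and 64 days from Sep 4, 2016 (when the traffic study is submitted) are Sep 24, 2016 and Nov 7, 2016 respectively; done Sep 25, 2016 — within the window.

None — every step was satisfied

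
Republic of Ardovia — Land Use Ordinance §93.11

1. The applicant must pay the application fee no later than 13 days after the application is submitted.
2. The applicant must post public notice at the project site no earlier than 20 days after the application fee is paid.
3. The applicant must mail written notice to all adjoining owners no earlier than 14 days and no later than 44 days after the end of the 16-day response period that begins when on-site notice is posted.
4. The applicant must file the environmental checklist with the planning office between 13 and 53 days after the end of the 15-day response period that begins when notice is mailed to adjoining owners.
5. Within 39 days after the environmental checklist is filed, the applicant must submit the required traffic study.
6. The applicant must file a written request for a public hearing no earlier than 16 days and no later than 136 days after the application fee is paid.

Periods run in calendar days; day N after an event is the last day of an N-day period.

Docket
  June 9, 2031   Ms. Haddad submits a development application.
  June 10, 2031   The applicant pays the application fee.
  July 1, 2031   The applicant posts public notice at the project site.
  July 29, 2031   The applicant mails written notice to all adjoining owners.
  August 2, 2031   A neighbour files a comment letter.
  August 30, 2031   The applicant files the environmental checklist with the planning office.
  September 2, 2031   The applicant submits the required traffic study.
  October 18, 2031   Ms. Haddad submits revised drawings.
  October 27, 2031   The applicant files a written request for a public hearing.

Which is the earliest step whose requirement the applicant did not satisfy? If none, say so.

Step 1: 13 days after June 9, 2031 (when the application is submitted) is June 22, 2031; completed June 10, 2031, before the deadline.
Step 2: the earliest permitted date is 20 days after June 10, 2031 (when the application fee is paid), i.e. June 30, 2031; July 1, 2031 is on or after that date.
Step 3: the window is 14–44 days after July 17, 2031 (end of the 16-day response period, which began when on-site notice is posted on July 1, 2031), so July 31, 2031 through August 30, 2031; July 29, 2031 is 2 days too early.
That is the first point of non-compliance.

Step 3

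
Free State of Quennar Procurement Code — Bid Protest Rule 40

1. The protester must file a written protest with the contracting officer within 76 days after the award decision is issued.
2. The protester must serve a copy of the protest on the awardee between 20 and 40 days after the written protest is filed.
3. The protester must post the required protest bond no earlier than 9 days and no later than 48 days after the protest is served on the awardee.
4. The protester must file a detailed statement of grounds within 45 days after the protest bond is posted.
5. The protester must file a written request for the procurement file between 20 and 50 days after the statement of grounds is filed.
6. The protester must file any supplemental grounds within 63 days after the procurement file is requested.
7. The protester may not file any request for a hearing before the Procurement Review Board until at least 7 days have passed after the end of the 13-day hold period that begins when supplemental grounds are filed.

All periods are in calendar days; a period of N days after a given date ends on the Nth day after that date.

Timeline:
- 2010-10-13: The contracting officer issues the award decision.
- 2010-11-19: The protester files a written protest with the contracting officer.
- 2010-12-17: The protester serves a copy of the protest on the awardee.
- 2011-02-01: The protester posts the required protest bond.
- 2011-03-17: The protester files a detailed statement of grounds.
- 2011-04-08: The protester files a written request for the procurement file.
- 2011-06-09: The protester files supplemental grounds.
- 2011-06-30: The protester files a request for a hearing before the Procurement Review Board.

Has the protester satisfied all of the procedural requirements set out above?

Step 1: 76 days after 2010-10-13 (when the award decision is issued) is 2010-12-28; done 2010-11-19 — timely.
Step 2: the window is 20–40 days after 2010-11-19 (when the written protest is filed), so 2010-12-09 through 2010-12-29; done 2010-12-17, which is between those dates.
Step 3: the window is 9–48 days after 2010-12-17 (when the protest is served on the awardee), so 2010-12-26 through 2011-02-03; 2011-02-01 falls inside that range.
Step 4: 45 days after 2011-02-01 (when the protest bond is posted) is 2011-03-18; completed 2011-03-17, before the deadline.
Step 5: the window is 20–50 days after 2011-03-17 (when the statement of grounds is filed), so 2011-04-06 through 2011-05-06; 2011-04-08 falls inside that range.
Step 6: 63 days after 2011-04-08 (when the procurement file is requested) is 2011-06-10; completed 2011-06-09, before the deadline.
Step 7: the earliest permitted date is 7 days after 2011-06-22 (end of the 13-day hold period, which began when supplemental grounds are filed on 2011-06-09), i.e. 2011-06-29; done 2011-06-30 — permitted.

Yes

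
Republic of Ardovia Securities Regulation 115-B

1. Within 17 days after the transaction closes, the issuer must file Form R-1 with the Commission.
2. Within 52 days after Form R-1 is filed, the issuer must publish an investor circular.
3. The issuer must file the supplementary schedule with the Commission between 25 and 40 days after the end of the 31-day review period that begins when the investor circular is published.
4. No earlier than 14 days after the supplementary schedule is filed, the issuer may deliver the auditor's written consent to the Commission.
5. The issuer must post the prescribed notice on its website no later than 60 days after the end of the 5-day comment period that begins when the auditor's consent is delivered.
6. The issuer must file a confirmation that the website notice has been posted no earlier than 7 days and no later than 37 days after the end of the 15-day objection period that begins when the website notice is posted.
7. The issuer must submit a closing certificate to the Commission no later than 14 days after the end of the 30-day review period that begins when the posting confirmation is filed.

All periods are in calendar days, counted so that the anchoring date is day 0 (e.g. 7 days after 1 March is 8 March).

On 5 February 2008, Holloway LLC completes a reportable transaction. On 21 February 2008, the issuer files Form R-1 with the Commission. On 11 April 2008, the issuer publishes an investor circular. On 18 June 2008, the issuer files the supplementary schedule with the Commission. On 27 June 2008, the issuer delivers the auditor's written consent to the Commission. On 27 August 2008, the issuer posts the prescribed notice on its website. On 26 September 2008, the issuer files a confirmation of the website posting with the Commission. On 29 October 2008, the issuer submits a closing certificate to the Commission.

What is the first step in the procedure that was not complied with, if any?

Step 1 — counting 17 days from 5 February 2008 (when the transaction closes) gives a deadline of 22 February 2008; completed 21 February 2008, before the deadline.
Step 2 — counting 52 days from 21 February 2008 (when Form R-1 is filed) gives a deadline of 13 April 2008; done 11 April 2008 — timely.
Step 3 — 25 and 40 days from 12 May 2008 (end of the 31-day review period, which began when the investor circular is published on 11 April 2008) are 6 June 2008 and 21 June 2008 respectively; 18 June 2008 falls inside that range.
Step 4 — must wait 14 days from 18 June 2008 (when the supplementary schedule is filed), so not before 2 July 2008; 27 June 2008 is 5 days before the earliest permitted date.

Step 4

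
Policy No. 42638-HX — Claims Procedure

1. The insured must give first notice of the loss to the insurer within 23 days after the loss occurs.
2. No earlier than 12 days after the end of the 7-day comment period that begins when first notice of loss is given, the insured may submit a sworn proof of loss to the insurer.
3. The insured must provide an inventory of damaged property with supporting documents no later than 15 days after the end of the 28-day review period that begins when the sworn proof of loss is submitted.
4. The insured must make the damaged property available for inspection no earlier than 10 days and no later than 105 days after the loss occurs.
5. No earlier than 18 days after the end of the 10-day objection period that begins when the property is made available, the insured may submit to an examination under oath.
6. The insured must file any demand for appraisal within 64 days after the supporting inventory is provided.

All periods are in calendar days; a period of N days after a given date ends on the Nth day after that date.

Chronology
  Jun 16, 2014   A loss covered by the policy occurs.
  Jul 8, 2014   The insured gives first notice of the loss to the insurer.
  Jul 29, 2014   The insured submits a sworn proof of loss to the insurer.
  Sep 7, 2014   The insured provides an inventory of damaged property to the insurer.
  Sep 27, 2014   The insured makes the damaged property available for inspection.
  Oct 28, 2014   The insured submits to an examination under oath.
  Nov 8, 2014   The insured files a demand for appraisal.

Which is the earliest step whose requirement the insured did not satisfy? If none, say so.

None — every step was satisfied

Step 1: 23 days after Jun 16, 2014 (when the loss occurs) is Jul 9, 2014; Jul 8, 2014 is within that limit.
Step 2: the earliest permitted date is 12 days after Jul 15, 2014 (end of the 7-day comment period, which began when first notice of loss is given on Jul 8, 2014), i.e. Jul 27, 2014; Jul 29, 2014 is on or after that date.
Step 3: 15 days after Aug 26, 2014 (end of the 28-day review period, which began when the sworn proof of loss is submitted on Jul 29, 2014) is Sep 10, 2014; done Sep 7, 2014 — timely.
Step 4: the window is 10–105 days after Jun 16, 2014 (when the loss occurs), so Jun 26, 2014 through Sep 29, 2014; done Sep 27, 2014, which is between those dates.
Step 5: the earliest permitted date is 18 days after Oct 7, 2014 (end of the 10-day objection period, which began when the property is made available on Sep 27, 2014), i.e. Oct 25, 2014; done Oct 28, 2014 — permitted.
Step 6: 64 days after Sep 7, 2014 (when the supporting inventory is provided) is Nov 10, 2014; Nov 8, 2014 is within that limit.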